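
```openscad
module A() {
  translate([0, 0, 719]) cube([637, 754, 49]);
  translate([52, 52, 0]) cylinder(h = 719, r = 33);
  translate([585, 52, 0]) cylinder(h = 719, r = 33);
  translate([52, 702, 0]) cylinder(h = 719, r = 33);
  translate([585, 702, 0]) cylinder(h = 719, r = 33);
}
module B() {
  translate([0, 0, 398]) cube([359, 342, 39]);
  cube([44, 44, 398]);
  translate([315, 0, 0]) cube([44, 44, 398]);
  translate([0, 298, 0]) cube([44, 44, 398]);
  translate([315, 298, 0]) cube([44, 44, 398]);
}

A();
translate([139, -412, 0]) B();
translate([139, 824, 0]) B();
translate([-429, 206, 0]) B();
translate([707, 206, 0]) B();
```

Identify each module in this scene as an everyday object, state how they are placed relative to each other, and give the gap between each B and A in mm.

A is a table. B is a stool. Four stools sit around the table at the −y, +y, −x, +x sides. The gap between each stool and the table is 70 mm.

Each stool's nearest face is 70 mm from the table's bounding box.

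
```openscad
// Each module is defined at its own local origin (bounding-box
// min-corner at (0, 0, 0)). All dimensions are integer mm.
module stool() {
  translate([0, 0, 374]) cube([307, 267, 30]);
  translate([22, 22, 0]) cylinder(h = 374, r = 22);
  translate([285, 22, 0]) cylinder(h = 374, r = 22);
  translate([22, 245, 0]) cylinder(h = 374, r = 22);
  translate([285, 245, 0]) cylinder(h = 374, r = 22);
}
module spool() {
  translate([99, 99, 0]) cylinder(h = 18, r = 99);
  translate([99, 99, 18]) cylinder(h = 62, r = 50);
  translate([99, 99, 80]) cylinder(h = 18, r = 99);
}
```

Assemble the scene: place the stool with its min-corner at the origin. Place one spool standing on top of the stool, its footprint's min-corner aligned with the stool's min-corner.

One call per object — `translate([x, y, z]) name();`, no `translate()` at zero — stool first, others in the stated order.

stool();
translate([0, 0, 404]) spool();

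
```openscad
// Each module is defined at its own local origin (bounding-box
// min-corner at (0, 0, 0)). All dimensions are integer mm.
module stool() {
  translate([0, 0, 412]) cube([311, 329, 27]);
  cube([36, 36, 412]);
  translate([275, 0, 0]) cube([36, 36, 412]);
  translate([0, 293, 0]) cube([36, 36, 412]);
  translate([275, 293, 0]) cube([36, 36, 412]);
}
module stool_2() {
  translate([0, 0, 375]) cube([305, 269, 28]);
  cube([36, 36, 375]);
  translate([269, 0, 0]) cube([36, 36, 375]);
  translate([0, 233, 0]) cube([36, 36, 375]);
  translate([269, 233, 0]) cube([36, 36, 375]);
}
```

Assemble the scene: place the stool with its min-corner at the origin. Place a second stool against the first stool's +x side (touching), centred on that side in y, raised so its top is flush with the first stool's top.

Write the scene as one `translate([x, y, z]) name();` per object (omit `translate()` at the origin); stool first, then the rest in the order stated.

stool();
translate([311, 30, 36]) stool_2();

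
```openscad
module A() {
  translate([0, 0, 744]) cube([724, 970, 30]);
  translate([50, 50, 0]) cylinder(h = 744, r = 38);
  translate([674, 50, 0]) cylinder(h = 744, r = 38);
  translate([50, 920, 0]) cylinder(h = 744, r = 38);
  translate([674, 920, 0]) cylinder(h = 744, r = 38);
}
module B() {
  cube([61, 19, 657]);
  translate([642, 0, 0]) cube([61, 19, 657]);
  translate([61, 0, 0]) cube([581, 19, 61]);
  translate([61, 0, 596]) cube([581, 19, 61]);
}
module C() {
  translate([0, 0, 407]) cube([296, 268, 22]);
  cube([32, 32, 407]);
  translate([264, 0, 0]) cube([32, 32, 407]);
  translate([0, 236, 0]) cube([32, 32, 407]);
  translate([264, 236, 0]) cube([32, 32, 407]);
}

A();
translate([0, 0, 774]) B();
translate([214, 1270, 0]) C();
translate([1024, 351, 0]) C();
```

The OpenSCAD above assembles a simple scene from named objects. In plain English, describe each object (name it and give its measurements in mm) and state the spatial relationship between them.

A is a rectangular dining table. The top is 724×970×30 mm with its upper surface at z = 774 mm. It stands on four round legs of 76 mm diameter, each leg's bounding box inset 12 mm from the nearest pair of top edges, running from the floor to the underside of the top.

B is a rectangular picture frame lying in the x–z plane (depth along y). The opening is 581 mm wide (x) by 535 mm tall (z), surrounded by a border 61 mm wide on all four sides. The frame is 19 mm deep and is made of two full-height vertical stiles with two horizontal rails fitted between them.

C is a four-legged stool. The seat is 296×268 mm, 22 mm thick, top at z = 429 mm. It stands on four square legs, each 32×32 mm in cross-section, from z = 0 to the seat underside, each flush with a corner of the seat.

The picture frame is on top of the table. Two stools sit around the table at the +y, +x sides.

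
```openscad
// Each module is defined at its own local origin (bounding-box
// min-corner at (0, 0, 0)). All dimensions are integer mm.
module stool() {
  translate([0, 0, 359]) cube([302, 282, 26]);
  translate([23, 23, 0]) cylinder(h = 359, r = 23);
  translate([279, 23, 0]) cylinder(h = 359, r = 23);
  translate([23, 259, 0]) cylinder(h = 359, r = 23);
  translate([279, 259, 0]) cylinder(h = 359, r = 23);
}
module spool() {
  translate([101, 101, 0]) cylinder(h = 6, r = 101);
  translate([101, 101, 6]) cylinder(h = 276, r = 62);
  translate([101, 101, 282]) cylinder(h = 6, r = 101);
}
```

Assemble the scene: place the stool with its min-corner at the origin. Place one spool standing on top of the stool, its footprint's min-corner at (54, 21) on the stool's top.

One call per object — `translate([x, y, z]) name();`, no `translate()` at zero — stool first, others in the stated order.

stool();
translate([54, 21, 385]) spool();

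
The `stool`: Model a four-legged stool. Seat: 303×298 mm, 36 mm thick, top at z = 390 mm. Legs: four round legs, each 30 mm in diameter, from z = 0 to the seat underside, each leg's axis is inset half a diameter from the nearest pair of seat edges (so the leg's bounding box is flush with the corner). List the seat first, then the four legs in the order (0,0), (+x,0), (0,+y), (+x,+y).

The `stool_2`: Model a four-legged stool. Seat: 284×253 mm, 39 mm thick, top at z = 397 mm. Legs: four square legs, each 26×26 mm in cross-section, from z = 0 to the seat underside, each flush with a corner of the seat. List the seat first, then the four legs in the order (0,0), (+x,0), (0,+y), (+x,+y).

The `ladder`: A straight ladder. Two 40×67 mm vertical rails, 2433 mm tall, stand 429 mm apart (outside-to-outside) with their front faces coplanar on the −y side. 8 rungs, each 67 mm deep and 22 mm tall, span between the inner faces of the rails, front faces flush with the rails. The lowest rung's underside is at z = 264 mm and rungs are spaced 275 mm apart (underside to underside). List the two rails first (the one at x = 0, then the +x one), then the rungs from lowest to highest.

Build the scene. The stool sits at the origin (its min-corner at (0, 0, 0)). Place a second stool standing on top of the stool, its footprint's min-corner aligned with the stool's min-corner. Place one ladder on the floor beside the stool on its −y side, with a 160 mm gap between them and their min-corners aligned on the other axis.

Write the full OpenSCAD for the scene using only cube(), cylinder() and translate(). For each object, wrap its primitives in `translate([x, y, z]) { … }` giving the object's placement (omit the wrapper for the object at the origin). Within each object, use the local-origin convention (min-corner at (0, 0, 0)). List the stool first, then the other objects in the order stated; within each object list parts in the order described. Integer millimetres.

translate([0, 0, 354]) cube([303, 298, 36]);
translate([15, 15, 0]) cylinder(h = 354, r = 15);
translate([288, 15, 0]) cylinder(h = 354, r = 15);
translate([15, 283, 0]) cylinder(h = 354, r = 15);
translate([288, 283, 0]) cylinder(h = 354, r = 15);
translate([0, 0, 390]) {
  translate([0, 0, 358]) cube([284, 253, 39]);
  cube([26, 26, 358]);
  translate([258, 0, 0]) cube([26, 26, 358]);
  translate([0, 227, 0]) cube([26, 26, 358]);
  translate([258, 227, 0]) cube([26, 26, 358]);
}
translate([0, -227, 0]) {
  cube([40, 67, 2433]);
  translate([389, 0, 0]) cube([40, 67, 2433]);
  translate([40, 0, 264]) cube([349, 67, 22]);
  translate([40, 0, 539]) cube([349, 67, 22]);
  translate([40, 0, 814]) cube([349, 67, 22]);
  translate([40, 0, 1089]) cube([349, 67, 22]);
  translate([40, 0, 1364]) cube([349, 67, 22]);
  translate([40, 0, 1639]) cube([349, 67, 22]);
  translate([40, 0, 1914]) cube([349, 67, 22]);
  translate([40, 0, 2189]) cube([349, 67, 22]);
}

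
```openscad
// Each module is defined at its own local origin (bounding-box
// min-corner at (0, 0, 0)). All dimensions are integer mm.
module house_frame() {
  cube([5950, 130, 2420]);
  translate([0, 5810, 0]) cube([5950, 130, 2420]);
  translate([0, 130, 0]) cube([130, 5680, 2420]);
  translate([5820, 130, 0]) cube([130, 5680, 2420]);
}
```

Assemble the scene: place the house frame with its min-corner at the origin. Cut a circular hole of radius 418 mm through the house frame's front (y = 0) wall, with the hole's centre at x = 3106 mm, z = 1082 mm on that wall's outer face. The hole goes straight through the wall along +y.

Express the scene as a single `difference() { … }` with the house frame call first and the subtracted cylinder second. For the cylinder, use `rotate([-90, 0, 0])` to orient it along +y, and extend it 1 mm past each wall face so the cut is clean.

difference() {
  house_frame();
  translate([3106, -1, 1082]) rotate([-90, 0, 0]) cylinder(h = 132, r = 418);
}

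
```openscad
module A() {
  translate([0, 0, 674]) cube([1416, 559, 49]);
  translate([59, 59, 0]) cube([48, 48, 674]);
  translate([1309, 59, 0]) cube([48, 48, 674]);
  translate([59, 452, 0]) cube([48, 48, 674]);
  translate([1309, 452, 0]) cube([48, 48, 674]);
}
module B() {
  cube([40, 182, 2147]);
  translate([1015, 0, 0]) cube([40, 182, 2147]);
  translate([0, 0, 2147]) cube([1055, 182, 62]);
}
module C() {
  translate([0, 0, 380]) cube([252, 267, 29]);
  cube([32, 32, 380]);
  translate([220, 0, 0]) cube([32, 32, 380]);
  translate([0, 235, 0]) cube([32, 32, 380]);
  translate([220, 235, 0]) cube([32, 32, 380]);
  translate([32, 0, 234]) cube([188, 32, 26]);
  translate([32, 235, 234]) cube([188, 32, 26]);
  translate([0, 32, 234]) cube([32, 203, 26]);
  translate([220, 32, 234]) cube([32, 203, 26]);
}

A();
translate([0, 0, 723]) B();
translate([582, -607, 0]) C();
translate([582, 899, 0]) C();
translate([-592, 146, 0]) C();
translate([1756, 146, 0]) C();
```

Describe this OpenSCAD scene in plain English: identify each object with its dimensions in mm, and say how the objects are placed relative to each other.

A is a rectangular dining table. The top is 1416×559×49 mm with its upper surface at z = 723 mm. It stands on four 48×48 mm square legs, each inset 59 mm from the nearest pair of top edges, running from the floor to the underside of the top.

B is a door frame. The clear opening is 975 mm wide and 2147 mm high. Two 40 mm wide jambs, 182 mm deep, stand either side of the opening from the floor to the top of the opening. A 62 mm thick head sits across the top of both jambs, spanning the full outside width of the frame.

C is a simple wooden stool: a rectangular seat 252 mm (x) by 267 mm (y), 29 mm thick, top face at z = 409 mm, on four square legs, each 32×32 mm in cross-section. The legs rest on z = 0, each flush with a corner of the seat. Four stretchers, 32 mm wide and 26 mm tall, connect adjacent legs with their undersides at z = 234 mm, each running between the inner faces of the legs it joins and aligned with the legs' outer faces on the other axis.

The door frame is on top of the table. Four stools sit around the table at the −y, +y, −x, +x sides.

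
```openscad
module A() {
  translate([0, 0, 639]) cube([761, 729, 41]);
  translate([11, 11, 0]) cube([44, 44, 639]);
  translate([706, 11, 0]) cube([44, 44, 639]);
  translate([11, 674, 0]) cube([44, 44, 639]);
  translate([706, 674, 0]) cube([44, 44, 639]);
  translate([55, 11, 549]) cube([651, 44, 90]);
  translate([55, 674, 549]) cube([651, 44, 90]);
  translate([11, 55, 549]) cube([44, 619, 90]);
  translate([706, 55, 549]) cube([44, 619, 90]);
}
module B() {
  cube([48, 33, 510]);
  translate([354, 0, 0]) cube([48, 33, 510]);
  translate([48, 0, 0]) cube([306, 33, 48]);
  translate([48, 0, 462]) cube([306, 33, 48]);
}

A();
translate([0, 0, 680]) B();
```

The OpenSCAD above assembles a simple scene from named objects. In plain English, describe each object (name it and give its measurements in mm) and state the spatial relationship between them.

A is a table with a 761×729 mm rectangular top, 41 mm thick, top surface at z = 680 mm, supported by four 44×44 mm square legs, each inset 11 mm from the nearest pair of top edges, running from the floor. Four apron rails, 44 mm thick and 90 mm tall, run between adjacent legs with their top edges flush with the underside of the top and their outer faces flush with the legs' outer faces.

B is a rectangular picture frame lying in the x–z plane (depth along y). The opening is 306 mm wide (x) by 414 mm tall (z), surrounded by a border 48 mm wide on all four sides. The frame is 33 mm deep and is made of two full-height vertical stiles with two horizontal rails fitted between them.

The picture frame is on top of the table.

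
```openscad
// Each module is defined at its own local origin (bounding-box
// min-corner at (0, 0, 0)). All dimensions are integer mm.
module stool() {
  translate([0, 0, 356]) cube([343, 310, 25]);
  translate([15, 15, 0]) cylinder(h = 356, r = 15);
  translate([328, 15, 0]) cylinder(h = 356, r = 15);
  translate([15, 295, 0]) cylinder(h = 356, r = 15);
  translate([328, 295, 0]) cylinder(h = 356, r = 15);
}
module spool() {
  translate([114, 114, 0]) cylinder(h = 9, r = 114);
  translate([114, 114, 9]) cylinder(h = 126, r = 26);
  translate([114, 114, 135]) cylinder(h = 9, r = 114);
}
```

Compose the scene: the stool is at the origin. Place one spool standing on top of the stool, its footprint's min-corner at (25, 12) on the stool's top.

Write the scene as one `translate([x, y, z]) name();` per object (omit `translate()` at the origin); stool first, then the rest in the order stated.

stool();
translate([25, 12, 381]) spool();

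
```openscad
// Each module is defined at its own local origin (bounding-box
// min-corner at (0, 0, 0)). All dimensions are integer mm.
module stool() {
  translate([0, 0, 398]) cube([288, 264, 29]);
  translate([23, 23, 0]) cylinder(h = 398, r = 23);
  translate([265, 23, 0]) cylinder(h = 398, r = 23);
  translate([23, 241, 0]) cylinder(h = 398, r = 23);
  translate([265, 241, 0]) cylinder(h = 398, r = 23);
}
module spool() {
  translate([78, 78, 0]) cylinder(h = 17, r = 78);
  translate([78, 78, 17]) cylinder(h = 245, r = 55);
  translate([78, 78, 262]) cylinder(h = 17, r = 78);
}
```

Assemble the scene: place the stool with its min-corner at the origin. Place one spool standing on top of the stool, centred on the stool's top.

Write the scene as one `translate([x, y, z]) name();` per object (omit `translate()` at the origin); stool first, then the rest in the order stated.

stool();
translate([66, 54, 427]) spool();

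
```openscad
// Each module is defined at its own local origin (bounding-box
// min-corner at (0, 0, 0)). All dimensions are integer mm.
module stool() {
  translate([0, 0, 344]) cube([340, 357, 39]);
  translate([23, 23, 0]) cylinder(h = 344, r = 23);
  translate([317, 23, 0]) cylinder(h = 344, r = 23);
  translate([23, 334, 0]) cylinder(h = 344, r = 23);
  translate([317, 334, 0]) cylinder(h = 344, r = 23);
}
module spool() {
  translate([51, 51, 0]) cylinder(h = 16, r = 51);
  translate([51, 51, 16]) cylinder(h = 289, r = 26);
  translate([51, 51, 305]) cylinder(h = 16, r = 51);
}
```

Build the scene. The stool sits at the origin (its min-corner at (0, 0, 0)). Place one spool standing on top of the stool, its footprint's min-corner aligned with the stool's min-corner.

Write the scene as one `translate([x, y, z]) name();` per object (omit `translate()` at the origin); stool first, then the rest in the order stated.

stool();
translate([0, 0, 383]) spool();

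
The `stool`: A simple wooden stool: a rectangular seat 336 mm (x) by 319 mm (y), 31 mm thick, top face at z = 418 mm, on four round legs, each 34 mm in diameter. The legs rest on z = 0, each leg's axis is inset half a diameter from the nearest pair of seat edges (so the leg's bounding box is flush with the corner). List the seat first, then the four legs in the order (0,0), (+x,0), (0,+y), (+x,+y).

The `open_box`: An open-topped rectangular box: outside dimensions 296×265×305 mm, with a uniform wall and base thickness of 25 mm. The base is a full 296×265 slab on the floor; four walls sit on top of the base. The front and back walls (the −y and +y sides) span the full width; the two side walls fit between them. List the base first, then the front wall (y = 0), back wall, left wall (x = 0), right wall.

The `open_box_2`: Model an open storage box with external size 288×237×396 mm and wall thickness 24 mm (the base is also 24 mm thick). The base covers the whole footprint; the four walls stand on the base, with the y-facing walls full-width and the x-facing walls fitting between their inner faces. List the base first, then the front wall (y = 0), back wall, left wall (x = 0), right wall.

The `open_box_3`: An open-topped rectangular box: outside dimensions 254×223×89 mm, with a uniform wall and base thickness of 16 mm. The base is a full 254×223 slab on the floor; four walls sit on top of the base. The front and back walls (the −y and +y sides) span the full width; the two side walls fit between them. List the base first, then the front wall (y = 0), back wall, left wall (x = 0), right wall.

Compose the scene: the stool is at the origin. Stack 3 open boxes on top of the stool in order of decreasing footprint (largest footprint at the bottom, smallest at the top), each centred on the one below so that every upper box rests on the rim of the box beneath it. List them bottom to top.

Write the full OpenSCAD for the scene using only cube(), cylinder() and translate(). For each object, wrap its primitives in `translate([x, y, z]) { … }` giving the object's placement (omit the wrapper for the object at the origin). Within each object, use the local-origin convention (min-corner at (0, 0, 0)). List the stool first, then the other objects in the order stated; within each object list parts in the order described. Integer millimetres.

translate([0, 0, 387]) cube([336, 319, 31]);
translate([17, 17, 0]) cylinder(h = 387, r = 17);
translate([319, 17, 0]) cylinder(h = 387, r = 17);
translate([17, 302, 0]) cylinder(h = 387, r = 17);
translate([319, 302, 0]) cylinder(h = 387, r = 17);
translate([20, 27, 418]) {
  cube([296, 265, 25]);
  translate([0, 0, 25]) cube([296, 25, 280]);
  translate([0, 240, 25]) cube([296, 25, 280]);
  translate([0, 25, 25]) cube([25, 215, 280]);
  translate([271, 25, 25]) cube([25, 215, 280]);
}
translate([24, 41, 723]) {
  cube([288, 237, 24]);
  translate([0, 0, 24]) cube([288, 24, 372]);
  translate([0, 213, 24]) cube([288, 24, 372]);
  translate([0, 24, 24]) cube([24, 189, 372]);
  translate([264, 24, 24]) cube([24, 189, 372]);
}
translate([41, 48, 1119]) {
  cube([254, 223, 16]);
  translate([0, 0, 16]) cube([254, 16, 73]);
  translate([0, 207, 16]) cube([254, 16, 73]);
  translate([0, 16, 16]) cube([16, 191, 73]);
  translate([238, 16, 16]) cube([16, 191, 73]);
}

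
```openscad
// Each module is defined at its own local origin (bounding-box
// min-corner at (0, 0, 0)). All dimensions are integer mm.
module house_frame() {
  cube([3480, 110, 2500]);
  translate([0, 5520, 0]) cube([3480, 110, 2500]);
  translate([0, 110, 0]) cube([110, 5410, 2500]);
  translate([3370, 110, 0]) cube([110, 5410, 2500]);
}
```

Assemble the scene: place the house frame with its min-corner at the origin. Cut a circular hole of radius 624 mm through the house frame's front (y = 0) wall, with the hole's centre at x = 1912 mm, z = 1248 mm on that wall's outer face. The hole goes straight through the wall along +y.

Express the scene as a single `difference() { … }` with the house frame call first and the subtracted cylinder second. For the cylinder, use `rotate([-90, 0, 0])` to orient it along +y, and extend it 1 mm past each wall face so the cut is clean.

difference() {
  house_frame();
  translate([1912, -1, 1248]) rotate([-90, 0, 0]) cylinder(h = 112, r = 624);
}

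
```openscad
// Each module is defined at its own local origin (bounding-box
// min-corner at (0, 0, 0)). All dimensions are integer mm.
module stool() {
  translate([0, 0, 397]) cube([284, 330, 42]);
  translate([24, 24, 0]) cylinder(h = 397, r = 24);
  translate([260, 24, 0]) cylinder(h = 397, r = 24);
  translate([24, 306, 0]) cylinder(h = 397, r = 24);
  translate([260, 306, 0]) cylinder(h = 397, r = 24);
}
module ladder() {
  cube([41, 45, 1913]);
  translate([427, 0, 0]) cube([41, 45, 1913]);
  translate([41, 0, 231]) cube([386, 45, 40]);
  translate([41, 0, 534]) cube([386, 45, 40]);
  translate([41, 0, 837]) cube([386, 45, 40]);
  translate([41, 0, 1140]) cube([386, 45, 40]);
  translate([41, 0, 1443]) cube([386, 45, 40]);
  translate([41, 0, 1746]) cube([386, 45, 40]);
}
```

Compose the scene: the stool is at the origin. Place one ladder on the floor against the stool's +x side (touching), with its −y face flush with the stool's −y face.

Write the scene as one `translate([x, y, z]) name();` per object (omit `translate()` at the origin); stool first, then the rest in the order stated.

stool();
translate([284, 0, 0]) ladder();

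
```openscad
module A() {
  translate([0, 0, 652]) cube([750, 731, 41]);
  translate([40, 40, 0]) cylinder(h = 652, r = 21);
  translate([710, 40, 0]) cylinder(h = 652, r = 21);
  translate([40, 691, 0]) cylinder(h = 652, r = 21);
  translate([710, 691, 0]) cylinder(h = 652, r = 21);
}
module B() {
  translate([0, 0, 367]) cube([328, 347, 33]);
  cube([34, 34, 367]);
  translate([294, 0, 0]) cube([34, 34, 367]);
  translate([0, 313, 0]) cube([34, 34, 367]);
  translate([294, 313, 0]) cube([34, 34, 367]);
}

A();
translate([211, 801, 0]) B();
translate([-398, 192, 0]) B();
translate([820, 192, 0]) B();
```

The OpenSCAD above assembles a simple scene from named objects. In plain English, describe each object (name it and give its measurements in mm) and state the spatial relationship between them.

A is a table with a 750×731 mm rectangular top, 41 mm thick, top surface at z = 693 mm, supported by four round legs of 42 mm diameter, each leg's bounding box inset 19 mm from the nearest pair of top edges, running from the floor.

B is a four-legged stool. The seat is 328×347 mm, 33 mm thick, top at z = 400 mm. It stands on four square legs, each 34×34 mm in cross-section, from z = 0 to the seat underside, each flush with a corner of the seat.

Three stools sit around the table at the +y, −x, +x sides.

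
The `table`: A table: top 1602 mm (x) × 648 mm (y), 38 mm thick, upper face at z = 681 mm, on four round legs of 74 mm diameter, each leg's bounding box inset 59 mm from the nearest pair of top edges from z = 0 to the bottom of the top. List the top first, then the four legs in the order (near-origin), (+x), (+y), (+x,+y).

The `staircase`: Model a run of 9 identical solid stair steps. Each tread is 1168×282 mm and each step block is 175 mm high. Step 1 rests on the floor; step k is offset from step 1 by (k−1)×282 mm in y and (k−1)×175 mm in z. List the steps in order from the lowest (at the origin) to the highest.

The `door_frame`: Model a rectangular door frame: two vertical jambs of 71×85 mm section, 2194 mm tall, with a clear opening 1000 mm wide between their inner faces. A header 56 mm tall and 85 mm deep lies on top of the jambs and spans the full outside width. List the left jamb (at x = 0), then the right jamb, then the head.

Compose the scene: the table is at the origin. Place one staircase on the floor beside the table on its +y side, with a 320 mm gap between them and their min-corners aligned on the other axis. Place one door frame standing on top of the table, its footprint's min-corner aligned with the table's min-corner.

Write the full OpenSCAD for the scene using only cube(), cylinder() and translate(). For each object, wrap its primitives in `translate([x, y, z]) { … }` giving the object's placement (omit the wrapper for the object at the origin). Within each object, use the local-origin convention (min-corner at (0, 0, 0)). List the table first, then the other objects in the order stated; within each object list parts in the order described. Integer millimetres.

translate([0, 0, 643]) cube([1602, 648, 38]);
translate([96, 96, 0]) cylinder(h = 643, r = 37);
translate([1506, 96, 0]) cylinder(h = 643, r = 37);
translate([96, 552, 0]) cylinder(h = 643, r = 37);
translate([1506, 552, 0]) cylinder(h = 643, r = 37);
translate([0, 968, 0]) {
  cube([1168, 282, 175]);
  translate([0, 282, 175]) cube([1168, 282, 175]);
  translate([0, 564, 350]) cube([1168, 282, 175]);
  translate([0, 846, 525]) cube([1168, 282, 175]);
  translate([0, 1128, 700]) cube([1168, 282, 175]);
  translate([0, 1410, 875]) cube([1168, 282, 175]);
  translate([0, 1692, 1050]) cube([1168, 282, 175]);
  translate([0, 1974, 1225]) cube([1168, 282, 175]);
  translate([0, 2256, 1400]) cube([1168, 282, 175]);
}
translate([0, 0, 681]) {
  cube([71, 85, 2194]);
  translate([1071, 0, 0]) cube([71, 85, 2194]);
  translate([0, 0, 2194]) cube([1142, 85, 56]);
}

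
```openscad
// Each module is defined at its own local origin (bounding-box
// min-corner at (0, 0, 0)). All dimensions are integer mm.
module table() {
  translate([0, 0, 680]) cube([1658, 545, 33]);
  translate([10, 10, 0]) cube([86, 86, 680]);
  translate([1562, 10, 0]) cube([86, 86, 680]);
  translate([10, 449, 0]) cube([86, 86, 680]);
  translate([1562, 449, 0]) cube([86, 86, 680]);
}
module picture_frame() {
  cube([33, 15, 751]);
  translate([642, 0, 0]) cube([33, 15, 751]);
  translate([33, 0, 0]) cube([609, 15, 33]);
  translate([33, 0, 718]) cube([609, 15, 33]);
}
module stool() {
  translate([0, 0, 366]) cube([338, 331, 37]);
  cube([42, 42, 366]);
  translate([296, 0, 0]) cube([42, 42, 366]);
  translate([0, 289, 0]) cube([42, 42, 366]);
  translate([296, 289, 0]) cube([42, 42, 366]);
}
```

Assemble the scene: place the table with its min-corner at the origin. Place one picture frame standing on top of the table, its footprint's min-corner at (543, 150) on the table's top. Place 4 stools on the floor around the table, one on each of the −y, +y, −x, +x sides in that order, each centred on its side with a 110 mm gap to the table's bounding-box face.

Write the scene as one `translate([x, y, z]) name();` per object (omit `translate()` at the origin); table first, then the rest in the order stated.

table();
translate([543, 150, 713]) picture_frame();
translate([660, -441, 0]) stool();
translate([660, 655, 0]) stool();
translate([-448, 107, 0]) stool();
translate([1768, 107, 0]) stool();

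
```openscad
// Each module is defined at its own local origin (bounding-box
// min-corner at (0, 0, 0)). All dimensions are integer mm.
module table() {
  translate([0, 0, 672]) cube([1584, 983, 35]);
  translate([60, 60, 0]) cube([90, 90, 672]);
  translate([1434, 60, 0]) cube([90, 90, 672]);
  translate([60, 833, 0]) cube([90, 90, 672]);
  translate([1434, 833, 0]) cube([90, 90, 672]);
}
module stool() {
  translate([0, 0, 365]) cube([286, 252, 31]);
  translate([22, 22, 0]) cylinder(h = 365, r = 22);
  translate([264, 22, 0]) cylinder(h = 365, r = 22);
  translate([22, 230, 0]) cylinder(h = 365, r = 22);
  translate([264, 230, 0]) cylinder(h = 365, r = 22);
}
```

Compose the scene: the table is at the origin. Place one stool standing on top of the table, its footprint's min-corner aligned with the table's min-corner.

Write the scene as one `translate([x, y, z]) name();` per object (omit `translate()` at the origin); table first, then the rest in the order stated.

table();
translate([0, 0, 707]) stool();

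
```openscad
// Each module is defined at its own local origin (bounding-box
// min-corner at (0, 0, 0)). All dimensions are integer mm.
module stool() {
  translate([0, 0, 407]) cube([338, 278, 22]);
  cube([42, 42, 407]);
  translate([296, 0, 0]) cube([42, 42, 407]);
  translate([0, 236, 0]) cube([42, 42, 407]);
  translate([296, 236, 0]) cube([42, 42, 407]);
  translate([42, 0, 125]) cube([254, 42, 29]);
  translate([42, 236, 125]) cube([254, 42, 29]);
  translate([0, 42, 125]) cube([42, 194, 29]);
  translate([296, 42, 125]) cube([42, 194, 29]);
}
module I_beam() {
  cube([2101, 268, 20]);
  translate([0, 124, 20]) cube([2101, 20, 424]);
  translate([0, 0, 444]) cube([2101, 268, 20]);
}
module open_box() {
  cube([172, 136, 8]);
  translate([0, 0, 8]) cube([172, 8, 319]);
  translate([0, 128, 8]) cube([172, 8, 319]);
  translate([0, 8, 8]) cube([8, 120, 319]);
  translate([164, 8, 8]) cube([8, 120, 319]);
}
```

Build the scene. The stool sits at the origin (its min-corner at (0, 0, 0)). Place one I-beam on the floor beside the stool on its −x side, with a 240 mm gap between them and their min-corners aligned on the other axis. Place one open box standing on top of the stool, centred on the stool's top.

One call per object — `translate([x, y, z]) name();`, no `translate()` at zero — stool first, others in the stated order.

stool();
translate([-2341, 0, 0]) I_beam();
translate([83, 71, 429]) open_box();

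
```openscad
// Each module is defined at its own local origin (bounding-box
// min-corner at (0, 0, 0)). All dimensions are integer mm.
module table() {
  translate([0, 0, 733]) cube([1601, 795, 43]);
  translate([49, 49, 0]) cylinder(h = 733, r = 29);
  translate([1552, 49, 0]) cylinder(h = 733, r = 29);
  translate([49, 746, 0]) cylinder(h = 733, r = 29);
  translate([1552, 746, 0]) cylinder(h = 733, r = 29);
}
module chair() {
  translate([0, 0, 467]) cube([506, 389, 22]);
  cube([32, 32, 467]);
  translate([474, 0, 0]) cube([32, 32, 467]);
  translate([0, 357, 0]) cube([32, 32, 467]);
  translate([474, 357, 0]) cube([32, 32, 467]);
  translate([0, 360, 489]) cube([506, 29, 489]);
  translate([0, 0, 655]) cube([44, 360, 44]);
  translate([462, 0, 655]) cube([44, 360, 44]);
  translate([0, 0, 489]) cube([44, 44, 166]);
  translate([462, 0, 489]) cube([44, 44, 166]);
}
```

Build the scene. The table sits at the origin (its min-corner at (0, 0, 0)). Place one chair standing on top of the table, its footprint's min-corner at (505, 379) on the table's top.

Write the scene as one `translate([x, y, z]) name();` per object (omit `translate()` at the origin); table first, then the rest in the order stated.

table();
translate([505, 379, 776]) chair();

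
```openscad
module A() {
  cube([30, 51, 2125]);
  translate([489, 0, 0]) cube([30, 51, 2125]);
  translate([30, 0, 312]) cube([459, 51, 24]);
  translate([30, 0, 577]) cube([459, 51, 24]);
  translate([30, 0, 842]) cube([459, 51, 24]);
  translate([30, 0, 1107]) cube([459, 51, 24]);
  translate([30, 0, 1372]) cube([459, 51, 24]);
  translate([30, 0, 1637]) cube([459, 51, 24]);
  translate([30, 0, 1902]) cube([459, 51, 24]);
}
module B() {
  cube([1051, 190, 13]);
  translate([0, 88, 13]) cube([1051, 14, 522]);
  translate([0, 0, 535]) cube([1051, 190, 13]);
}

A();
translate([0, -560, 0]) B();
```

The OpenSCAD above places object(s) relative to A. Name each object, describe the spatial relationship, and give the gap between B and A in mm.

The I-beam's nearest face is 370 mm from the ladder's −y face.

A is a ladder. B is an I-beam. The I-beam is on the floor beside the ladder on its −y side. The gap between the I-beam and the ladder is 370 mm.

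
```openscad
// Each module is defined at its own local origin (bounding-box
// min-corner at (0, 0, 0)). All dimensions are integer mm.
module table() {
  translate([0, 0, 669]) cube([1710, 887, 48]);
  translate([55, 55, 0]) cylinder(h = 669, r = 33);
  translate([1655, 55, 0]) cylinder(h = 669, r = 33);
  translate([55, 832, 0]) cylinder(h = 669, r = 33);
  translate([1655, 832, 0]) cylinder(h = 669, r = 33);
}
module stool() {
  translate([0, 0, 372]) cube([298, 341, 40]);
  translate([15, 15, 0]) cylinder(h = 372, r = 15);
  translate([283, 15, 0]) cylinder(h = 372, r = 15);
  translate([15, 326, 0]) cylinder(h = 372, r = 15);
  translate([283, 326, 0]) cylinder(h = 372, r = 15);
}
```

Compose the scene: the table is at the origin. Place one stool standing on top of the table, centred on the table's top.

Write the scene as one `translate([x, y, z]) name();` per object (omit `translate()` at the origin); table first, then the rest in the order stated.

table();
translate([706, 273, 717]) stool();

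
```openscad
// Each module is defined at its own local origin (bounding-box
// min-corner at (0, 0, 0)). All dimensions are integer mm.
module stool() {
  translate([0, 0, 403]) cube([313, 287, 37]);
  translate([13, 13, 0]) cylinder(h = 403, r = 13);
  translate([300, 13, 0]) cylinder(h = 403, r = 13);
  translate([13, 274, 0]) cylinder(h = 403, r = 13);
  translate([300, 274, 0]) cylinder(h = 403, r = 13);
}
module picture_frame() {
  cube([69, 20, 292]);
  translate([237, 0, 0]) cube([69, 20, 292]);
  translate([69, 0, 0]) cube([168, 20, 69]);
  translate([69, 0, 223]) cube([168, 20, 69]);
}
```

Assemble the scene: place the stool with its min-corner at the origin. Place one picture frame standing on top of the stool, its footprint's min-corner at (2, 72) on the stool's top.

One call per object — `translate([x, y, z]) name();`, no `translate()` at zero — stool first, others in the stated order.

stool();
translate([2, 72, 440]) picture_frame();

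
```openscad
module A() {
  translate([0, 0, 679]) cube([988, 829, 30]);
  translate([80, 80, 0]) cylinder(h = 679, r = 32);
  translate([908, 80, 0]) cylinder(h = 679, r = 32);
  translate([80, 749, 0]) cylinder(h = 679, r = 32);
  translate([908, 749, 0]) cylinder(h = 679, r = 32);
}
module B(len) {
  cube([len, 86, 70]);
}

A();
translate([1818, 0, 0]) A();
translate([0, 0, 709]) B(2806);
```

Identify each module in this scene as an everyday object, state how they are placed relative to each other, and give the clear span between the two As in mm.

A is a table. B is a beam. A beam spans the tops of two tables. The clear span between the two tables is 830 mm.

Second table starts at x = 1818; first ends at x = 988; clear span = 1818 − 988 = 830 mm.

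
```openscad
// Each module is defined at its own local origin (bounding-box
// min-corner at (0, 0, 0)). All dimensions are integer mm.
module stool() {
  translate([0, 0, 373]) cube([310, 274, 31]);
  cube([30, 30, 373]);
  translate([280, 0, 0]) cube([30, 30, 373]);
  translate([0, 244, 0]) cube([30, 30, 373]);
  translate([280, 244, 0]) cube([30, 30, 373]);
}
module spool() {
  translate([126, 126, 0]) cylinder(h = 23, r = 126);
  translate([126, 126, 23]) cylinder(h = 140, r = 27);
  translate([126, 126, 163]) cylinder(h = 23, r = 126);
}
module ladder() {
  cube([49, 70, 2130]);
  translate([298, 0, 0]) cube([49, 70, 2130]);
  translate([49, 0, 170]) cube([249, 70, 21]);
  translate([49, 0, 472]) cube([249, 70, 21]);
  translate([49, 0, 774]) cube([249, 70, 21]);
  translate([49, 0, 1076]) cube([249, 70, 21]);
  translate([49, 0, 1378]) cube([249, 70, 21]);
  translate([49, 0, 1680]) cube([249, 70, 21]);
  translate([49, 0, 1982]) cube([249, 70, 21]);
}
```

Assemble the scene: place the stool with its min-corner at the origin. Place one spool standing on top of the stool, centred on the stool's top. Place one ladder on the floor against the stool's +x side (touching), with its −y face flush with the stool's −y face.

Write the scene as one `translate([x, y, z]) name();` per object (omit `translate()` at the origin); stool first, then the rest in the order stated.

stool();
translate([29, 11, 404]) spool();
translate([310, 0, 0]) ladder();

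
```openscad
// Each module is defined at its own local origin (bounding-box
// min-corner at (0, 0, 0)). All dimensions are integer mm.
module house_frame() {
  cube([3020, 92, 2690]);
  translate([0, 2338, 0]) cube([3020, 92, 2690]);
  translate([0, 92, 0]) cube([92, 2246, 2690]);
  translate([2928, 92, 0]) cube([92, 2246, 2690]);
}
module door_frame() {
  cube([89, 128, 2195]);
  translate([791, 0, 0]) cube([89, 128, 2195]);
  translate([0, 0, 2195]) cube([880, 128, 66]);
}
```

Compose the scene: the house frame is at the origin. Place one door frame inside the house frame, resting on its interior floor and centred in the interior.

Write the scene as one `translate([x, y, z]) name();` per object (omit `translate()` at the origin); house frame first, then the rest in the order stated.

house_frame();
translate([1070, 1151, 0]) door_frame();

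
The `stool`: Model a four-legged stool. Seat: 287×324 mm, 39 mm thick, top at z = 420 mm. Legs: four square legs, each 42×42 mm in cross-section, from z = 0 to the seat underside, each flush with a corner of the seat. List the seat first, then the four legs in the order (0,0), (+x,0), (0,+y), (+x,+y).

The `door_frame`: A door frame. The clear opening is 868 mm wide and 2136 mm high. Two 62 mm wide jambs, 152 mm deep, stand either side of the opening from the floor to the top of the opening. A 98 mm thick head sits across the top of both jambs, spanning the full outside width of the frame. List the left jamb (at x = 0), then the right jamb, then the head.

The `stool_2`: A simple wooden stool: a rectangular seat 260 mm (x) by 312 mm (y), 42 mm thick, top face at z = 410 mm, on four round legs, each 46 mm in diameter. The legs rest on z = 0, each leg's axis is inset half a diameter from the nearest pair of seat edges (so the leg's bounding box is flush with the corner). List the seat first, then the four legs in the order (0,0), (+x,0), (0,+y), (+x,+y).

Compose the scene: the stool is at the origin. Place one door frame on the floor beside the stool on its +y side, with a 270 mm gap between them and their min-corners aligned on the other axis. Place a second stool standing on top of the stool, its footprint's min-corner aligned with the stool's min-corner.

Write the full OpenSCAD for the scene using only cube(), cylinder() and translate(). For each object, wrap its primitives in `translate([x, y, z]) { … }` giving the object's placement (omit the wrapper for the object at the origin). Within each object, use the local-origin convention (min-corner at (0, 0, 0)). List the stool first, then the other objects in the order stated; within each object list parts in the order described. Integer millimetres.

translate([0, 0, 381]) cube([287, 324, 39]);
cube([42, 42, 381]);
translate([245, 0, 0]) cube([42, 42, 381]);
translate([0, 282, 0]) cube([42, 42, 381]);
translate([245, 282, 0]) cube([42, 42, 381]);
translate([0, 594, 0]) {
  cube([62, 152, 2136]);
  translate([930, 0, 0]) cube([62, 152, 2136]);
  translate([0, 0, 2136]) cube([992, 152, 98]);
}
translate([0, 0, 420]) {
  translate([0, 0, 368]) cube([260, 312, 42]);
  translate([23, 23, 0]) cylinder(h = 368, r = 23);
  translate([237, 23, 0]) cylinder(h = 368, r = 23);
  translate([23, 289, 0]) cylinder(h = 368, r = 23);
  translate([237, 289, 0]) cylinder(h = 368, r = 23);
}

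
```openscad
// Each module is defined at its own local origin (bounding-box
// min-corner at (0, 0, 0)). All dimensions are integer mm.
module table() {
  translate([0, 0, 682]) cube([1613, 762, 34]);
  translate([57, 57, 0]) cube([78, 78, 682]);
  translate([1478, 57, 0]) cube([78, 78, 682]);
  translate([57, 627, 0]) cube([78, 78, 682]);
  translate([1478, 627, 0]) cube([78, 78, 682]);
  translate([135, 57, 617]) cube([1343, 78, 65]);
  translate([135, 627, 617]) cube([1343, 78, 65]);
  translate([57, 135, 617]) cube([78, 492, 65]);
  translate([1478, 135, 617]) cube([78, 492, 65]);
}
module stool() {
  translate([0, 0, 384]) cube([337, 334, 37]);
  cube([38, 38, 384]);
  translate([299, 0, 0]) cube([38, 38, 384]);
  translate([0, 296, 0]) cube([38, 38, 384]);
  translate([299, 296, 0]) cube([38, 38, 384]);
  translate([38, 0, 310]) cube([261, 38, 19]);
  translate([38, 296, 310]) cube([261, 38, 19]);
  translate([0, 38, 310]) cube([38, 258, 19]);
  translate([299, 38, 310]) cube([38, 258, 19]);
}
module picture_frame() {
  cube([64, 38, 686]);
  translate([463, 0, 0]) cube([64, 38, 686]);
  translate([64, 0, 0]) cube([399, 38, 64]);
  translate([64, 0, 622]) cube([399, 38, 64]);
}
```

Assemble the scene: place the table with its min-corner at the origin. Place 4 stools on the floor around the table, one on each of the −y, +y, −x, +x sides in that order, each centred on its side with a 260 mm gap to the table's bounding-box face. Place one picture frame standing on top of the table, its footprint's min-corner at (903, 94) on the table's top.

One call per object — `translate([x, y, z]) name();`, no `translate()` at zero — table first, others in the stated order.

table();
translate([638, -594, 0]) stool();
translate([638, 1022, 0]) stool();
translate([-597, 214, 0]) stool();
translate([1873, 214, 0]) stool();
translate([903, 94, 716]) picture_frame();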